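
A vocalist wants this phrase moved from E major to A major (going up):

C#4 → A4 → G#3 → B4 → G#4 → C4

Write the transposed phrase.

From E up to A is a perfect fourth; apply that to each pitch.
C#4 to F#4
A4 to D5
G#3 to C#4
B4 to E5
G#4 to C#5
C4 to F4

F#4 D5 C#4 E5 C#5 F4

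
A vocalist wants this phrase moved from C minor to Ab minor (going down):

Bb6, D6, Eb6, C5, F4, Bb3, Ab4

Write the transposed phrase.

C minor to Ab minor down is a major third, so every note moves down by that interval.
Bb6 becomes Gb6
D6 becomes Bb5
Eb6 becomes Cb6
C5 becomes Ab4
F4 becomes Db4
Bb3 becomes Gb3
Ab4 becomes Fb4

Gb6 Bb5 Cb6 Ab4 Db4 Gb3 Fb4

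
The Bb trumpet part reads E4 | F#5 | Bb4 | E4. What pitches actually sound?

Written C4 on the Bb trumpet sounds as Bb3, a major second lower; apply that shift to every note.
E4 -> D4
F#5 -> E5
Bb4 -> Ab4
E4 -> D4

D4 E5 Ab4 D4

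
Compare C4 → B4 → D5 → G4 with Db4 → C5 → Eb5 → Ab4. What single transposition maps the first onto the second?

up a minor second

From C4 to Db4 is 2 letter names — a second of some quality.
C4 to Db4 is 1 semitone, which makes it a minor second; the second version is higher, so the direction is up.
Checking another pair — G4 → Ab4 — gives the same interval.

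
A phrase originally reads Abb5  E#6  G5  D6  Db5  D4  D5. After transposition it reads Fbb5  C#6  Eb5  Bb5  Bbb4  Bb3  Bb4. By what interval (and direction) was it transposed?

down a major third

From Abb5 to Fbb5 is 3 letter names — a third of some quality.
Fbb5 to Abb5 is 4 semitones, which makes it a major third; the second version is lower, so the direction is down.
Checking another pair — D5 → Bb4 — gives the same interval.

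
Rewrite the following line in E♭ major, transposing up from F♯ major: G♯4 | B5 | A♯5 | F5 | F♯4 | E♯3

F♯ major to E♭ major up is a diminished seventh, so every note moves up by that interval.
G#4 to F5
B5 to Ab6
A#5 to G6
F5 to Ebb6
F#4 to Eb5
E#3 to D4

F5 Ab6 G6 Ebb6 Eb5 D4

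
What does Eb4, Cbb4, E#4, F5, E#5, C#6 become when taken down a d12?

A2 Fb2 A##2 B3 A##3 F##4

Eb4 -> A2
Cbb4 -> Fb2
E#4 -> A##2
F5 -> B3
E#5 -> A##3
C#6 -> F##4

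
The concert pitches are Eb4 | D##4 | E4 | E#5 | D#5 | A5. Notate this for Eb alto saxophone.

C5 B##4 C#5 C##6 B#5 F#6

Written C4 sounds as Eb3 on the Eb alto saxophone, so concert pitches are written a major sixth up.
Eb4 → C5
D##4 → B##4
E4 → C#5
E#5 → C##6
D#5 → B#5
A5 → F#6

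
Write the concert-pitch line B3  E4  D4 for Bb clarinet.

C#4 F#4 E4

Written C4 sounds as Bb3 on the Bb clarinet, so concert pitches are written a major second up.
B3 gives C#4
E4 gives F#4
D4 gives E4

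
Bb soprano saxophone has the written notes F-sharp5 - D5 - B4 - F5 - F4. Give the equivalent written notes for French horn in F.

B5 G5 E5 Bb5 Bb4

First find concert pitch: the Bb soprano saxophone sounds a major second below written, so F-sharp5 D5 B4 F5 F4 sounds E5 C5 A4 Eb5 Eb4.
Then write for French horn in F: it sounds a perfect fifth below written, so the part must be a perfect fifth above concert.
E5 → B5
C5 → G5
A4 → E5
Eb5 → Bb5
Eb4 → Bb4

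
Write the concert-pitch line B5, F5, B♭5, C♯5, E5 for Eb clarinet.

G#5 D5 G5 A#4 C#5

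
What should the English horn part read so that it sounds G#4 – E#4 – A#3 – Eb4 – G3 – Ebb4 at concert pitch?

The English horn sounds a perfect fifth below written, so the written part must be a perfect fifth above concert — transpose each note up.
G#4 gives D#5
E#4 gives B#4
A#3 gives E#4
Eb4 gives Bb4
G3 gives D4
Ebb4 gives Bbb4

D#5 B#4 E#4 Bb4 D4 Bbb4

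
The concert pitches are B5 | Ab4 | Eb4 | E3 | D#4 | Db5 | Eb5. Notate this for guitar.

B6 Ab5 Eb5 E4 D#5 Db6 Eb6

Written C4 sounds as C3 on the guitar, so concert pitches are written a perfect octave up.
B5 gives B6
Ab4 gives Ab5
Eb4 gives Eb5
E3 gives E4
D#4 gives D#5
Db5 gives Db6
Eb5 gives Eb6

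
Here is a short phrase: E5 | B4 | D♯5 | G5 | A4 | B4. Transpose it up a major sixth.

E5 -> C#6
B4 -> G#5
D#5 -> B#5
G5 -> E6
A4 -> F#5
B4 -> G#5

C#6 G#5 B#5 E6 F#5 G#5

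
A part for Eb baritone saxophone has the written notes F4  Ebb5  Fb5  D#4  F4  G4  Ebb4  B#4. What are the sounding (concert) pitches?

Written C4 on the Eb baritone saxophone sounds as Eb2, a major thirteenth lower; apply that shift to every note.
F4 → Ab2
Ebb5 → Gbb3
Fb5 → Abb3
D#4 → F#2
F4 → Ab2
G4 → Bb2
Ebb4 → Gbb2
B#4 → D#3

Ab2 Gbb3 Abb3 F#2 Ab2 Bb2 Gbb2 D#3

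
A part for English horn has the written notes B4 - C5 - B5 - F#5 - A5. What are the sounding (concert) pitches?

E4 F4 E5 B4 D5

Written C4 on the English horn sounds as F3, a perfect fifth lower; apply that shift to every note.
B4 becomes E4
C5 becomes F4
B5 becomes E5
F#5 becomes B4
A5 becomes D5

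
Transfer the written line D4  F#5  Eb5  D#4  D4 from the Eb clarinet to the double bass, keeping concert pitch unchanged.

F5 A6 Gb6 F#5 F5

First find concert pitch: the Eb clarinet sounds a minor third above written, so D4 F#5 Eb5 D#4 D4 sounds F4 A5 Gb5 F#4 F4.
Then write for double bass: it sounds a perfect octave below written, so the part must be a perfect octave above concert.
F4 → F5
A5 → A6
Gb5 → Gb6
F#4 → F#5
F4 → F5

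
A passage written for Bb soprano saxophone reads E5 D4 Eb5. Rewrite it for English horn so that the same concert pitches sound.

A5 G4 Ab5

First find concert pitch: the Bb soprano saxophone sounds a major second below written, so E5 D4 Eb5 sounds D5 C4 Db5.
Then write for English horn: it sounds a perfect fifth below written, so the part must be a perfect fifth above concert.
D5 → A5
C4 → G4
Db5 → Ab5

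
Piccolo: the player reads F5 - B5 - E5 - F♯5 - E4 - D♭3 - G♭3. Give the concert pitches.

Written C4 on the piccolo sounds as C5, a perfect octave higher; apply that shift to every note.
F5 to F6
B5 to B6
E5 to E6
F#5 to F#6
E4 to E5
Db3 to Db4
Gb3 to Gb4

F6 B6 E6 F#6 E5 Db4 Gb4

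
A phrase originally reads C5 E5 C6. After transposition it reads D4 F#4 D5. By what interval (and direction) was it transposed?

down a minor seventh

Take the first pair: C5 → D4. C to D spans 7 letter names, so the interval is some kind of seventh.
D4 to C5 is 10 semitones, which makes it a minor seventh; the second version is lower, so the direction is down.
Checking another pair — C6 → D5 — gives the same interval.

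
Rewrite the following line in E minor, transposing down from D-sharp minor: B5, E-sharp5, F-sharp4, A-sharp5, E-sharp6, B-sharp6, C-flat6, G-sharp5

D-sharp minor to E minor down is a major seventh, so every note moves down by that interval.
B5 -> C5
E#5 -> F#4
F#4 -> G3
A#5 -> B4
E#6 -> F#5
B#6 -> C#6
Cb6 -> Dbb5
G#5 -> A4

C5 F#4 G3 B4 F#5 C#6 Dbb5 A4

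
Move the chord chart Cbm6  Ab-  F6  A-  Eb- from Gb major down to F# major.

Bm6 G#- E#6 G##- D#-

Gb major down to F# major is a diminished second; each chord root moves by that interval while the quality stays the same.
Cbm6: root Cb down a diminished second → B, giving Bm6.
Ab-: root Ab down a diminished second → G#, giving G#-.
F6: root F down a diminished second → E#, giving E#6.
A-: root A down a diminished second → G##, giving G##-.
Eb-: root Eb down a diminished second → D#, giving D#-.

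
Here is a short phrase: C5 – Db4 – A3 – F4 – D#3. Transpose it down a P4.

C5: a fourth down reaches G, and 5 semitones makes it G4.
Db4: a fourth down reaches A, and 5 semitones makes it Ab3.
A3 down a perfect fourth is E3.
A perfect fourth down from F4 gives C4.
A perfect fourth down from D#3 gives A#2.

G4 Ab3 E3 C4 A#2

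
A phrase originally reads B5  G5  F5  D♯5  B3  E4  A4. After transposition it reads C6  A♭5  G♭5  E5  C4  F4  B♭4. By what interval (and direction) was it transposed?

up a minor second

From B5 to C6 is 2 letter names — a second of some quality.
B5 to C6 is 1 semitone, which makes it a minor second; the second version is higher, so the direction is up.
Checking another pair — A4 → Bb4 — gives the same interval.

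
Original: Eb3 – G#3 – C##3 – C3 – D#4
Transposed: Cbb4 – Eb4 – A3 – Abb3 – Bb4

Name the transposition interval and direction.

From Eb3 to Cbb4 is 6 letter names — a sixth of some quality.
Eb3 to Cbb4 is 7 semitones, which makes it a diminished sixth; the second version is higher, so the direction is up.
Checking another pair — D#4 → Bb4 — gives the same interval.

up a diminished sixth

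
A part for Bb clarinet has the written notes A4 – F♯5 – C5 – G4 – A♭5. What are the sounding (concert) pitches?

The Bb clarinet sounds a major second below written, so transpose each written note down a major second.
A4 → G4
F#5 → E5
C5 → Bb4
G4 → F4
Ab5 → Gb5

G4 E5 Bb4 F4 Gb5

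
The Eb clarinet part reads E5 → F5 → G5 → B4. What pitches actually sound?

G5 Ab5 Bb5 D5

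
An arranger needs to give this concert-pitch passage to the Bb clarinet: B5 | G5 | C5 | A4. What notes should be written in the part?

C#6 A5 D5 B4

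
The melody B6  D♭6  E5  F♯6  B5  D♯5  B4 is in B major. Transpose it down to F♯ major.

From B down to F♯ is a perfect fourth; apply that to each pitch.
B6 becomes F#6
Db6 becomes Ab5
E5 becomes B4
F#6 becomes C#6
B5 becomes F#5
D#5 becomes A#4
B4 becomes F#4

F#6 Ab5 B4 C#6 F#5 A#4 F#4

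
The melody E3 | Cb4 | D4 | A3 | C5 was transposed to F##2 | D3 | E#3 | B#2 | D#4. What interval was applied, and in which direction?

down a diminished seventh

From E3 to F##2 is 7 letter names — a seventh of some quality.
F##2 to E3 is 9 semitones, which makes it a diminished seventh; the second version is lower, so the direction is down.
Checking another pair — C5 → D#4 — gives the same interval.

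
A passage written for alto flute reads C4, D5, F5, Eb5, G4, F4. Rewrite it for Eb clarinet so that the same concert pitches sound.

E3 F#4 A4 G4 B3 A3

First find concert pitch: the alto flute sounds a perfect fourth below written, so C4 D5 F5 Eb5 G4 F4 sounds G3 A4 C5 Bb4 D4 C4.
Then write for Eb clarinet: it sounds a minor third above written, so the part must be a minor third below concert.
G3 → E3
A4 → F#4
C5 → A4
Bb4 → G4
D4 → B3
C4 → A3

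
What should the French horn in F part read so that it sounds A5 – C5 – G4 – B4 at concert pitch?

E6 G5 D5 F#5

Written C4 sounds as F3 on the French horn in F, so concert pitches are written a perfect fifth up.
A5 to E6
C5 to G5
G4 to D5
B4 to F#5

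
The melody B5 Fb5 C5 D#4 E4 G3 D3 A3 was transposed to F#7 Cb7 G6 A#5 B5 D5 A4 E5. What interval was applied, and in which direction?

up a perfect twelfth

Take the first pair: B5 → F#7. B to F spans 12 letter names, so the interval is some kind of twelfth.
B5 to F#7 is 19 semitones, which makes it a perfect twelfth; the second version is higher, so the direction is up.
Checking another pair — A3 → E5 — gives the same interval.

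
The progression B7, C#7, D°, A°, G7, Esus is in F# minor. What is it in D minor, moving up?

G7 A7 Bb° F° Eb7 Csus

F# minor up to D minor is a minor sixth; each chord root moves by that interval while the quality stays the same.
B7: root B up a minor sixth → G, giving G7.
C#7: root C# up a minor sixth → A, giving A7.
D°: root D up a minor sixth → Bb, giving Bb°.
A°: root A up a minor sixth → F, giving F°.
G7: root G up a minor sixth → Eb, giving Eb7.
Esus: root E up a minor sixth → C, giving Csus.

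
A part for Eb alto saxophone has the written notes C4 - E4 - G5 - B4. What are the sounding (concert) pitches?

Eb3 G3 Bb4 D4

The Eb alto saxophone sounds a major sixth below written, so transpose each written note down a major sixth.
C4 → Eb3
E4 → G3
G5 → Bb4
B4 → D4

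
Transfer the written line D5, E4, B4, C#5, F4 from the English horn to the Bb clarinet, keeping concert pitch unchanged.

A4 B3 F#4 G#4 C4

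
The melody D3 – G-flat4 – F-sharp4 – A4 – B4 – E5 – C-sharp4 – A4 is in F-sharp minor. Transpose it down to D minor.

Bb2 Ebb4 D4 F4 G4 C5 A3 F4

F-sharp minor to D minor down is a major third, so every note moves down by that interval.
D3 -> Bb2
Gb4 -> Ebb4
F#4 -> D4
A4 -> F4
B4 -> G4
E5 -> C5
C#4 -> A3
A4 -> F4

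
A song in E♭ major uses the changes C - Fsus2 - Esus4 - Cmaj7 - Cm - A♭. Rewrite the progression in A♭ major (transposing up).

F Bbsus2 Asus4 Fmaj7 Fm Db

E♭ major up to A♭ major is a perfect fourth; each chord root moves by that interval while the quality stays the same.
C: root C up a perfect fourth → F, giving F.
Fsus2: root F up a perfect fourth → Bb, giving Bbsus2.
Esus4: root E up a perfect fourth → A, giving Asus4.
Cmaj7: root C up a perfect fourth → F, giving Fmaj7.
Cm: root C up a perfect fourth → F, giving Fm.
A♭: root A♭ up a perfect fourth → Db, giving Db.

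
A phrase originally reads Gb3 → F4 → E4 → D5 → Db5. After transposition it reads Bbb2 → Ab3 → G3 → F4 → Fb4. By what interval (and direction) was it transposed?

down a major sixth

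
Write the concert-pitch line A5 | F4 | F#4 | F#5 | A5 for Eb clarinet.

Written C4 sounds as Eb4 on the Eb clarinet, so concert pitches are written a minor third down.
A5 -> F#5
F4 -> D4
F#4 -> D#4
F#5 -> D#5
A5 -> F#5

F#5 D4 D#4 D#5 F#5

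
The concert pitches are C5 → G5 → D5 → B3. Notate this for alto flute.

F5 C6 G5 E4

Written C4 sounds as G3 on the alto flute, so concert pitches are written a perfect fourth up.
C5 gives F5
G5 gives C6
D5 gives G5
B3 gives E4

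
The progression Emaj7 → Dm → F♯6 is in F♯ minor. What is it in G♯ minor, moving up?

F#maj7 Em G#6

F♯ minor up to G♯ minor is a major second; each chord root moves by that interval while the quality stays the same.
Emaj7: root E up a major second → F#, giving F#maj7.
Dm: root D up a major second → E, giving Em.
F♯6: root F♯ up a major second → G#, giving G#6.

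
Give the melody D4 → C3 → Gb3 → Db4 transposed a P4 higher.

D4 up a perfect fourth is G4.
A perfect fourth up from C3 gives F3.
Gb3: a fourth up reaches C, and 5 semitones makes it Cb4.
Db4 up a perfect fourth is Gb4.

G4 F3 Cb4 Gb4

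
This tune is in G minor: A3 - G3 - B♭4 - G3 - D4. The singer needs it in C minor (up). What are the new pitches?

From G up to C is a perfect fourth; apply that to each pitch.
A3 -> D4
G3 -> C4
Bb4 -> Eb5
G3 -> C4
D4 -> G4

D4 C4 Eb5 C4 G4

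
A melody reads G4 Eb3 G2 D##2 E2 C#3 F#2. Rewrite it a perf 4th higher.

G4 becomes C5
Eb3 becomes Ab3
G2 becomes C3
D##2 becomes G##2
E2 becomes A2
C#3 becomes F#3
F#2 becomes B2

C5 Ab3 C3 G##2 A2 F#3 B2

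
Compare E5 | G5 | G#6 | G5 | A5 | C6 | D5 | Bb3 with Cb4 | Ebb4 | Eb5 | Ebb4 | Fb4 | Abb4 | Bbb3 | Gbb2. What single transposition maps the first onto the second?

down an augmented tenth

Take the first pair: E5 → Cb4. E to C spans 10 letter names, so the interval is some kind of tenth.
Cb4 to E5 is 17 semitones, which makes it an augmented tenth; the second version is lower, so the direction is down.
Checking another pair — Bb3 → Gbb2 — gives the same interval.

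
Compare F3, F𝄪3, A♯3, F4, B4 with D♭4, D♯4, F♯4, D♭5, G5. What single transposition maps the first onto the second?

up a minor sixth

From F3 to Db4 is 6 letter names — a sixth of some quality.
F3 to Db4 is 8 semitones, which makes it a minor sixth; the second version is higher, so the direction is up.
Checking another pair — B4 → G5 — gives the same interval.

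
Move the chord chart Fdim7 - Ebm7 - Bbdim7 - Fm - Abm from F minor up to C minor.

Cdim7 Bbm7 Fdim7 Cm Ebm

F minor up to C minor is a perfect fifth; each chord root moves by that interval while the quality stays the same.
Fdim7: root F up a perfect fifth → C, giving Cdim7.
Ebm7: root Eb up a perfect fifth → Bb, giving Bbm7.
Bbdim7: root Bb up a perfect fifth → F, giving Fdim7.
Fm: root F up a perfect fifth → C, giving Cm.
Abm: root Ab up a perfect fifth → Eb, giving Ebm.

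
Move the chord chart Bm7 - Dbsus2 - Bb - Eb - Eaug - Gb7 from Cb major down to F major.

E#m7 Gsus2 E A A#aug C7

Cb major down to F major is a diminished fifth; each chord root moves by that interval while the quality stays the same.
Bm7: root B down a diminished fifth → E#, giving E#m7.
Dbsus2: root Db down a diminished fifth → G, giving Gsus2.
Bb: root Bb down a diminished fifth → E, giving E.
Eb: root Eb down a diminished fifth → A, giving A.
Eaug: root E down a diminished fifth → A#, giving A#aug.
Gb7: root Gb down a diminished fifth → C, giving C7.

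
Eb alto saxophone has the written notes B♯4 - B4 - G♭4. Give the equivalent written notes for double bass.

First find concert pitch: the Eb alto saxophone sounds a major sixth below written, so B♯4 B4 G♭4 sounds D#4 D4 Bbb3.
Then write for double bass: it sounds a perfect octave below written, so the part must be a perfect octave above concert.
D#4 → D#5
D4 → D5
Bbb3 → Bbb4

D#5 D5 Bbb4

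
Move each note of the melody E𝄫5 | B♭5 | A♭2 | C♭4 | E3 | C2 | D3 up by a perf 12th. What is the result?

Bbb6 F7 Eb4 Gb5 B4 G3 A4

Ebb5 up a perfect twelfth is Bbb6.
Bb5 up a perfect twelfth is F7.
Ab2: a twelfth up reaches E, and 19 semitones makes it Eb4.
Cb4: a twelfth up reaches G, and 19 semitones makes it Gb5.
E3: a twelfth up reaches B, and 19 semitones makes it B4.
C2 up a perfect twelfth is G3.
A perfect twelfth up from D3 gives A4.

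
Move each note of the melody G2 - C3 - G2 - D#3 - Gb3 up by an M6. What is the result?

E3 A3 E3 B#3 Eb4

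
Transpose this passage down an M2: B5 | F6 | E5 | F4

A5 Eb6 D5 Eb4

B5: a second down reaches A, and 2 semitones makes it A5.
F6 down a major second is Eb6.
A major second down from E5 gives D5.
F4: a second down reaches E, and 2 semitones makes it Eb4.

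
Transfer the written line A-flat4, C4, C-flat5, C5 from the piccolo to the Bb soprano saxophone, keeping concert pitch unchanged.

Bb5 D5 Db6 D6

First find concert pitch: the piccolo sounds a perfect octave above written, so A-flat4 C4 C-flat5 C5 sounds Ab5 C5 Cb6 C6.
Then write for Bb soprano saxophone: it sounds a major second below written, so the part must be a major second above concert.
Ab5 → Bb5
C5 → D5
Cb6 → Db6
C6 → D6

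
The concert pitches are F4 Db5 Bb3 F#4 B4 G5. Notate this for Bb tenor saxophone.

G5 Eb6 C5 G#5 C#6 A6

Written C4 sounds as Bb2 on the Bb tenor saxophone, so concert pitches are written a major ninth up.
F4 becomes G5
Db5 becomes Eb6
Bb3 becomes C5
F#4 becomes G#5
B4 becomes C#6
G5 becomes A6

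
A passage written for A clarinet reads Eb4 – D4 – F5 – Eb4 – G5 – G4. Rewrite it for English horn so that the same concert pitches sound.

G4 F#4 A5 G4 B5 B4

First find concert pitch: the A clarinet sounds a minor third below written, so Eb4 D4 F5 Eb4 G5 G4 sounds C4 B3 D5 C4 E5 E4.
Then write for English horn: it sounds a perfect fifth below written, so the part must be a perfect fifth above concert.
C4 → G4
B3 → F#4
D5 → A5
C4 → G4
E5 → B5
E4 → B4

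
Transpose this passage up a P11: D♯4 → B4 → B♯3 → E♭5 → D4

A perfect eleventh up from D#4 gives G#5.
B4: an eleventh up reaches E, and 17 semitones makes it E6.
A perfect eleventh up from B#3 gives E#5.
Eb5: an eleventh up reaches A, and 17 semitones makes it Ab6.
D4 up a perfect eleventh is G5.

G#5 E6 E#5 Ab6 G5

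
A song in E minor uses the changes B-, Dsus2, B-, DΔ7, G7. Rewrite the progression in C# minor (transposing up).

E minor up to C# minor is a major sixth; each chord root moves by that interval while the quality stays the same.
B-: root B up a major sixth → G#, giving G#-.
Dsus2: root D up a major sixth → B, giving Bsus2.
B-: root B up a major sixth → G#, giving G#-.
DΔ7: root D up a major sixth → B, giving BΔ7.
G7: root G up a major sixth → E, giving E7.

G#- Bsus2 G#- BΔ7 E7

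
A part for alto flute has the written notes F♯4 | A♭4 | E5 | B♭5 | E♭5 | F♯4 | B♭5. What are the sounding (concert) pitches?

The alto flute sounds a perfect fourth below written, so transpose each written note down a perfect fourth.
F#4 becomes C#4
Ab4 becomes Eb4
E5 becomes B4
Bb5 becomes F5
Eb5 becomes Bb4
F#4 becomes C#4
Bb5 becomes F5

C#4 Eb4 B4 F5 Bb4 C#4 F5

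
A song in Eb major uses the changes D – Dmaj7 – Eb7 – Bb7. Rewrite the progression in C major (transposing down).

Eb major down to C major is a minor third; each chord root moves by that interval while the quality stays the same.
D: root D down a minor third → B, giving B.
Dmaj7: root D down a minor third → B, giving Bmaj7.
Eb7: root Eb down a minor third → C, giving C7.
Bb7: root Bb down a minor third → G, giving G7.

B Bmaj7 C7 G7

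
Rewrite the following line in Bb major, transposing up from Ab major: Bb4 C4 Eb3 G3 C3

Ab major to Bb major up is a major second, so every note moves up by that interval.
Bb4 gives C5
C4 gives D4
Eb3 gives F3
G3 gives A3
C3 gives D3

C5 D4 F3 A3 D3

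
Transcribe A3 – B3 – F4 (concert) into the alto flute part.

The alto flute sounds a perfect fourth below written, so the written part must be a perfect fourth above concert — transpose each note up.
A3 -> D4
B3 -> E4
F4 -> Bb4

D4 E4 Bb4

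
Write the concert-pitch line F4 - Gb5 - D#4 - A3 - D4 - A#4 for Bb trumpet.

Written C4 sounds as Bb3 on the Bb trumpet, so concert pitches are written a major second up.
F4 → G4
Gb5 → Ab5
D#4 → E#4
A3 → B3
D4 → E4
A#4 → B#4

G4 Ab5 E#4 B3 E4 B#4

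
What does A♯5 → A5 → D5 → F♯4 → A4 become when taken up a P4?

D#6 D6 G5 B4 D5

A#5: a fourth up reaches D, and 5 semitones makes it D#6.
A perfect fourth up from A5 gives D6.
D5: a fourth up reaches G, and 5 semitones makes it G5.
A perfect fourth up from F#4 gives B4.
A perfect fourth up from A4 gives D5.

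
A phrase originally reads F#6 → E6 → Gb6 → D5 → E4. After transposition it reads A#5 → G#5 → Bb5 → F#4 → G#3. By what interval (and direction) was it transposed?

Take the first pair: F#6 → A#5. F to A spans 6 letter names, so the interval is some kind of sixth.
A#5 to F#6 is 8 semitones, which makes it a minor sixth; the second version is lower, so the direction is down.
Checking another pair — E4 → G#3 — gives the same interval.

down a minor sixth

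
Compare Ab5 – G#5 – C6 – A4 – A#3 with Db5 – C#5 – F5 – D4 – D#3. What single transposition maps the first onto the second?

down a perfect fifth

From Ab5 to Db5 is 5 letter names — a fifth of some quality.
Db5 to Ab5 is 7 semitones, which makes it a perfect fifth; the second version is lower, so the direction is down.
Checking another pair — A#3 → D#3 — gives the same interval.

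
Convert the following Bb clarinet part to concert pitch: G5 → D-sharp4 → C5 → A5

F5 C#4 Bb4 G5

Written C4 on the Bb clarinet sounds as Bb3, a major second lower; apply that shift to every note.
G5 to F5
D#4 to C#4
C5 to Bb4
A5 to G5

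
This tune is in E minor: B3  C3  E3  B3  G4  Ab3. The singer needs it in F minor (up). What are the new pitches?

C4 Db3 F3 C4 Ab4 Bbb3

E minor to F minor up is a minor second, so every note moves up by that interval.
B3 becomes C4
C3 becomes Db3
E3 becomes F3
B3 becomes C4
G4 becomes Ab4
Ab3 becomes Bbb3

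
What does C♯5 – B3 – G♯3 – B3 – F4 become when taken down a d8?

C##4 B#2 G##2 B#2 F#3

C#5 becomes C##4
B3 becomes B#2
G#3 becomes G##2
B3 becomes B#2
F4 becomes F#3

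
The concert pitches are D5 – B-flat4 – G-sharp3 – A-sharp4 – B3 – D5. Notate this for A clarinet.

F5 Db5 B3 C#5 D4 F5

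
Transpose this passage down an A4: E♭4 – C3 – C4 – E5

Eb4 becomes Bbb3
C3 becomes Gb2
C4 becomes Gb3
E5 becomes Bb4

Bbb3 Gb2 Gb3 Bb4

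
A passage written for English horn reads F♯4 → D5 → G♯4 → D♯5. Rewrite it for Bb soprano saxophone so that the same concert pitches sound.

C#4 A4 D#4 A#4

First find concert pitch: the English horn sounds a perfect fifth below written, so F♯4 D5 G♯4 D♯5 sounds B3 G4 C#4 G#4.
Then write for Bb soprano saxophone: it sounds a major second below written, so the part must be a major second above concert.
B3 → C#4
G4 → A4
C#4 → D#4
G#4 → A#4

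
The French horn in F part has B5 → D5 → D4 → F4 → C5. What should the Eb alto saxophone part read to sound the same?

First find concert pitch: the French horn in F sounds a perfect fifth below written, so B5 D5 D4 F4 C5 sounds E5 G4 G3 Bb3 F4.
Then write for Eb alto saxophone: it sounds a major sixth below written, so the part must be a major sixth above concert.
E5 → C#6
G4 → E5
G3 → E4
Bb3 → G4
F4 → D5

C#6 E5 E4 G4 D5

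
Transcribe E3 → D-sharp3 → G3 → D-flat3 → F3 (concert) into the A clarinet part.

G3 F#3 Bb3 Fb3 Ab3

Written C4 sounds as A3 on the A clarinet, so concert pitches are written a minor third up.
E3 gives G3
D#3 gives F#3
G3 gives Bb3
Db3 gives Fb3
F3 gives Ab3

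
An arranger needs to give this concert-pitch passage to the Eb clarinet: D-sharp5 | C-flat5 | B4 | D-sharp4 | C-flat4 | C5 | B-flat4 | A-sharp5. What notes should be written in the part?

B#4 Ab4 G#4 B#3 Ab3 A4 G4 F##5

Written C4 sounds as Eb4 on the Eb clarinet, so concert pitches are written a minor third down.
D#5 gives B#4
Cb5 gives Ab4
B4 gives G#4
D#4 gives B#3
Cb4 gives Ab3
C5 gives A4
Bb4 gives G4
A#5 gives F##5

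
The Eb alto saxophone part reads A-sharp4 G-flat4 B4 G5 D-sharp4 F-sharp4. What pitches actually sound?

C#4 Bbb3 D4 Bb4 F#3 A3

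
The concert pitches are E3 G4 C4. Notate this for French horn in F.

B3 D5 G4

The French horn in F sounds a perfect fifth below written, so the written part must be a perfect fifth above concert — transpose each note up.
E3 → B3
G4 → D5
C4 → G4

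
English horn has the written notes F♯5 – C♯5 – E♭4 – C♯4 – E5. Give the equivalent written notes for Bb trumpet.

First find concert pitch: the English horn sounds a perfect fifth below written, so F♯5 C♯5 E♭4 C♯4 E5 sounds B4 F#4 Ab3 F#3 A4.
Then write for Bb trumpet: it sounds a major second below written, so the part must be a major second above concert.
B4 → C#5
F#4 → G#4
Ab3 → Bb3
F#3 → G#3
A4 → B4

C#5 G#4 Bb3 G#3 B4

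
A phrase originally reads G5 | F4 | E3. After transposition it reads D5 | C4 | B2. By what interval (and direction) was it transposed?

down a perfect fourth

From G5 to D5 is 4 letter names — a fourth of some quality.
D5 to G5 is 5 semitones, which makes it a perfect fourth; the second version is lower, so the direction is down.
Checking another pair — E3 → B2 — gives the same interval.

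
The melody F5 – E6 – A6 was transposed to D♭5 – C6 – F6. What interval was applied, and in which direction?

down a major third

From F5 to Db5 is 3 letter names — a third of some quality.
Db5 to F5 is 4 semitones, which makes it a major third; the second version is lower, so the direction is down.
Checking another pair — A6 → F6 — gives the same interval.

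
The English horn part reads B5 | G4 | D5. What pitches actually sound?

E5 C4 G4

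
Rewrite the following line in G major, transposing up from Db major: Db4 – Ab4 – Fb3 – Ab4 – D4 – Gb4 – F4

G4 D5 Bb3 D5 G#4 C5 B4

From Db up to G is an augmented fourth; apply that to each pitch.
Db4 → G4
Ab4 → D5
Fb3 → Bb3
Ab4 → D5
D4 → G#4
Gb4 → C5
F4 → B4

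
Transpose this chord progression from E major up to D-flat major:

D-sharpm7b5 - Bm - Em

Cm7b5 Abm Dbm

E major up to D-flat major is a diminished seventh; each chord root moves by that interval while the quality stays the same.
D-sharpm7b5: root D-sharp up a diminished seventh → C, giving Cm7b5.
Bm: root B up a diminished seventh → Ab, giving Abm.
Em: root E up a diminished seventh → Db, giving Dbm.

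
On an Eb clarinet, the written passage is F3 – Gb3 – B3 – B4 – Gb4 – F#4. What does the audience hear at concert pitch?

The Eb clarinet sounds a minor third above written, so transpose each written note up a minor third.
F3 to Ab3
Gb3 to Bbb3
B3 to D4
B4 to D5
Gb4 to Bbb4
F#4 to A4

Ab3 Bbb3 D4 D5 Bbb4 A4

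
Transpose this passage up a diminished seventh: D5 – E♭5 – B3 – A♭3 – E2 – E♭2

Cb6 Dbb6 Ab4 Gbb4 Db3 Dbb3

D5 to Cb6
Eb5 to Dbb6
B3 to Ab4
Ab3 to Gbb4
E2 to Db3
Eb2 to Dbb3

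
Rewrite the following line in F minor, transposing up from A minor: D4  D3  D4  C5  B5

A minor to F minor up is a minor sixth, so every note moves up by that interval.
D4 becomes Bb4
D3 becomes Bb3
D4 becomes Bb4
C5 becomes Ab5
B5 becomes G6

Bb4 Bb3 Bb4 Ab5 G6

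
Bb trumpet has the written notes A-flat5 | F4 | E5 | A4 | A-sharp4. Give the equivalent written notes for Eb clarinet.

Eb5 C4 B4 E4 E#4

First find concert pitch: the Bb trumpet sounds a major second below written, so A-flat5 F4 E5 A4 A-sharp4 sounds Gb5 Eb4 D5 G4 G#4.
Then write for Eb clarinet: it sounds a minor third above written, so the part must be a minor third below concert.
Gb5 → Eb5
Eb4 → C4
D5 → B4
G4 → E4
G#4 → E#4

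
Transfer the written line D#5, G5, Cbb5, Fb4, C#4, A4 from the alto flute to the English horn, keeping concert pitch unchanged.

First find concert pitch: the alto flute sounds a perfect fourth below written, so D#5 G5 Cbb5 Fb4 C#4 A4 sounds A#4 D5 Gbb4 Cb4 G#3 E4.
Then write for English horn: it sounds a perfect fifth below written, so the part must be a perfect fifth above concert.
A#4 → E#5
D5 → A5
Gbb4 → Dbb5
Cb4 → Gb4
G#3 → D#4
E4 → B4

E#5 A5 Dbb5 Gb4 D#4 B4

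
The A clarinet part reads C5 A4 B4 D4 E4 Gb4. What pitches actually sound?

A4 F#4 G#4 B3 C#4 Eb4

Written C4 on the A clarinet sounds as A3, a minor third lower; apply that shift to every note.
C5 → A4
A4 → F#4
B4 → G#4
D4 → B3
E4 → C#4
Gb4 → Eb4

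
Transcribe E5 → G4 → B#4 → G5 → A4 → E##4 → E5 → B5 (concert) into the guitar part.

E6 G5 B#5 G6 A5 E##5 E6 B6

Written C4 sounds as C3 on the guitar, so concert pitches are written a perfect octave up.
E5 gives E6
G4 gives G5
B#4 gives B#5
G5 gives G6
A4 gives A5
E##4 gives E##5
E5 gives E6
B5 gives B6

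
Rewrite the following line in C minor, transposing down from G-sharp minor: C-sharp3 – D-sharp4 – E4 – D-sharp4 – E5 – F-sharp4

F2 G3 Ab3 G3 Ab4 Bb3

From G-sharp down to C is an augmented fifth; apply that to each pitch.
C#3 -> F2
D#4 -> G3
E4 -> Ab3
D#4 -> G3
E5 -> Ab4
F#4 -> Bb3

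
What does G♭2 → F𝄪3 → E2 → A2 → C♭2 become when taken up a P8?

Gb3 F##4 E3 A3 Cb3

Gb2: an octave up reaches G, and 12 semitones makes it Gb3.
F##3 up a perfect octave is F##4.
E2: an octave up reaches E, and 12 semitones makes it E3.
A2: an octave up reaches A, and 12 semitones makes it A3.
A perfect octave up from Cb2 gives Cb3.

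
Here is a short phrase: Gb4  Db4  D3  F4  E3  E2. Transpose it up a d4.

Gb4 up a diminished fourth is Cbb5.
Db4: a fourth up reaches G, and 4 semitones makes it Gbb4.
D3 up a diminished fourth is Gb3.
F4 up a diminished fourth is Bbb4.
E3: a fourth up reaches A, and 4 semitones makes it Ab3.
E2: a fourth up reaches A, and 4 semitones makes it Ab2.

Cbb5 Gbb4 Gb3 Bbb4 Ab3 Ab2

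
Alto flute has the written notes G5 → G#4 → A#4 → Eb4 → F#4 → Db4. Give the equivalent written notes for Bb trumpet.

First find concert pitch: the alto flute sounds a perfect fourth below written, so G5 G#4 A#4 Eb4 F#4 Db4 sounds D5 D#4 E#4 Bb3 C#4 Ab3.
Then write for Bb trumpet: it sounds a major second below written, so the part must be a major second above concert.
D5 → E5
D#4 → E#4
E#4 → F##4
Bb3 → C4
C#4 → D#4
Ab3 → Bb3

E5 E#4 F##4 C4 D#4 Bb3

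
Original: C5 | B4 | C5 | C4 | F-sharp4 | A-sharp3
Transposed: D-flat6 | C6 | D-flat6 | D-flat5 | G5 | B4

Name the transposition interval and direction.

up a minor ninth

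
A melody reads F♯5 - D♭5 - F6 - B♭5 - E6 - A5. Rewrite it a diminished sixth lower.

A##4 F#4 A#5 D#5 G##5 C##5

F#5 becomes A##4
Db5 becomes F#4
F6 becomes A#5
Bb5 becomes D#5
E6 becomes G##5
A5 becomes C##5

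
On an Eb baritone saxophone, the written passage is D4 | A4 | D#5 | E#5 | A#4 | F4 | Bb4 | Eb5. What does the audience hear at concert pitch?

Written C4 on the Eb baritone saxophone sounds as Eb2, a major thirteenth lower; apply that shift to every note.
D4 to F2
A4 to C3
D#5 to F#3
E#5 to G#3
A#4 to C#3
F4 to Ab2
Bb4 to Db3
Eb5 to Gb3

F2 C3 F#3 G#3 C#3 Ab2 Db3 Gb3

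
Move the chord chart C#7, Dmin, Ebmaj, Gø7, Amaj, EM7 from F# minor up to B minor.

F# minor up to B minor is a perfect fourth; each chord root moves by that interval while the quality stays the same.
C#7: root C# up a perfect fourth → F#, giving F#7.
Dmin: root D up a perfect fourth → G, giving Gmin.
Ebmaj: root Eb up a perfect fourth → Ab, giving Abmaj.
Gø7: root G up a perfect fourth → C, giving Cø7.
Amaj: root A up a perfect fourth → D, giving Dmaj.
EM7: root E up a perfect fourth → A, giving AM7.

F#7 Gmin Abmaj Cø7 Dmaj AM7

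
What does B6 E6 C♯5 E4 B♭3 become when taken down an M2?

B6 becomes A6
E6 becomes D6
C#5 becomes B4
E4 becomes D4
Bb3 becomes Ab3

A6 D6 B4 D4 Ab3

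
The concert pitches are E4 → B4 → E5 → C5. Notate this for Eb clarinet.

The Eb clarinet sounds a minor third above written, so the written part must be a minor third below concert — transpose each note down.
E4 to C#4
B4 to G#4
E5 to C#5
C5 to A4

C#4 G#4 C#5 A4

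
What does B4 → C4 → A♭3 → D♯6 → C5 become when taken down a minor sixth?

D#4 E3 C3 F##5 E4

A minor sixth down from B4 gives D#4.
C4: a sixth down reaches E, and 8 semitones makes it E3.
Ab3: a sixth down reaches C, and 8 semitones makes it C3.
D#6 down a minor sixth is F##5.
C5: a sixth down reaches E, and 8 semitones makes it E4.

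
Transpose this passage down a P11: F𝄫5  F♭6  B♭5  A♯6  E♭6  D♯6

Cbb4 Cb5 F4 E#5 Bb4 A#4

Fbb5 to Cbb4
Fb6 to Cb5
Bb5 to F4
A#6 to E#5
Eb6 to Bb4
D#6 to A#4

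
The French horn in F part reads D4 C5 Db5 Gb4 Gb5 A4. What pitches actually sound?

G3 F4 Gb4 Cb4 Cb5 D4

The French horn in F sounds a perfect fifth below written, so transpose each written note down a perfect fifth.
D4 becomes G3
C5 becomes F4
Db5 becomes Gb4
Gb4 becomes Cb4
Gb5 becomes Cb5
A4 becomes D4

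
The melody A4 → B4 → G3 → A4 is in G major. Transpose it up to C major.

From G up to C is a perfect fourth; apply that to each pitch.
A4 to D5
B4 to E5
G3 to C4
A4 to D5

D5 E5 C4 D5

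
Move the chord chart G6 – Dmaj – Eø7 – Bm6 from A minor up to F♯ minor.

E6 Bmaj C#ø7 G#m6

A minor up to F♯ minor is a major sixth; each chord root moves by that interval while the quality stays the same.
G6: root G up a major sixth → E, giving E6.
Dmaj: root D up a major sixth → B, giving Bmaj.
Eø7: root E up a major sixth → C#, giving C#ø7.
Bm6: root B up a major sixth → G#, giving G#m6.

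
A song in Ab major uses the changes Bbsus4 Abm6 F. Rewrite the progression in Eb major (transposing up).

Ab major up to Eb major is a perfect fifth; each chord root moves by that interval while the quality stays the same.
Bbsus4: root Bb up a perfect fifth → F, giving Fsus4.
Abm6: root Ab up a perfect fifth → Eb, giving Ebm6.
F: root F up a perfect fifth → C, giving C.

Fsus4 Ebm6 C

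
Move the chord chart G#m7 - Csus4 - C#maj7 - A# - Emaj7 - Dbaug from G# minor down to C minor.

G# minor down to C minor is an augmented fifth; each chord root moves by that interval while the quality stays the same.
G#m7: root G# down an augmented fifth → C, giving Cm7.
Csus4: root C down an augmented fifth → Fb, giving Fbsus4.
C#maj7: root C# down an augmented fifth → F, giving Fmaj7.
A#: root A# down an augmented fifth → D, giving D.
Emaj7: root E down an augmented fifth → Ab, giving Abmaj7.
Dbaug: root Db down an augmented fifth → Gbb, giving Gbbaug.

Cm7 Fbsus4 Fmaj7 D Abmaj7 Gbbaug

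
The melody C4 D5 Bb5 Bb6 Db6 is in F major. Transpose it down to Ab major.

Eb3 F4 Db5 Db6 Fb5

From F down to Ab is a major sixth; apply that to each pitch.
C4 to Eb3
D5 to F4
Bb5 to Db5
Bb6 to Db6
Db6 to Fb5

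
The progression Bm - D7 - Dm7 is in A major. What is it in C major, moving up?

A major up to C major is a minor third; each chord root moves by that interval while the quality stays the same.
Bm: root B up a minor third → D, giving Dm.
D7: root D up a minor third → F, giving F7.
Dm7: root D up a minor third → F, giving Fm7.

Dm F7 Fm7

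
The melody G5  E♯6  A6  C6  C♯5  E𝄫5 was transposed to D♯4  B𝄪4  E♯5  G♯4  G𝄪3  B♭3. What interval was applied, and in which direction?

down a diminished eleventh

Take the first pair: G5 → D#4. G to D spans 11 letter names, so the interval is some kind of eleventh.
D#4 to G5 is 16 semitones, which makes it a diminished eleventh; the second version is lower, so the direction is down.
Checking another pair — Ebb5 → Bb3 — gives the same interval.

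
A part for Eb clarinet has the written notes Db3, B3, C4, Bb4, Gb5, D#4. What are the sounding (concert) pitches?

The Eb clarinet sounds a minor third above written, so transpose each written note up a minor third.
Db3 gives Fb3
B3 gives D4
C4 gives Eb4
Bb4 gives Db5
Gb5 gives Bbb5
D#4 gives F#4

Fb3 D4 Eb4 Db5 Bbb5 F#4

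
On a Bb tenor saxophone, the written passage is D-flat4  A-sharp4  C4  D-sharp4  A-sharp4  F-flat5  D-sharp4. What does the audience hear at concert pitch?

Cb3 G#3 Bb2 C#3 G#3 Ebb4 C#3

The Bb tenor saxophone sounds a major ninth below written, so transpose each written note down a major ninth.
Db4 to Cb3
A#4 to G#3
C4 to Bb2
D#4 to C#3
A#4 to G#3
Fb5 to Ebb4
D#4 to C#3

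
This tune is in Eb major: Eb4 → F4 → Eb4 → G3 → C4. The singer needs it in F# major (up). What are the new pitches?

F#4 G#4 F#4 A#3 D#4

Eb major to F# major up is an augmented second, so every note moves up by that interval.
Eb4 -> F#4
F4 -> G#4
Eb4 -> F#4
G3 -> A#3
C4 -> D#4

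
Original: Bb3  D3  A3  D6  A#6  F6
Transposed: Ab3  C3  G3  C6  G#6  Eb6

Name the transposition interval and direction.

down a major second

From Bb3 to Ab3 is 2 letter names — a second of some quality.
Ab3 to Bb3 is 2 semitones, which makes it a major second; the second version is lower, so the direction is down.
Checking another pair — F6 → Eb6 — gives the same interval.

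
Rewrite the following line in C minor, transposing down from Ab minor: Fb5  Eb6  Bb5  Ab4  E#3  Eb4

Ab minor to C minor down is a minor sixth, so every note moves down by that interval.
Fb5 to Ab4
Eb6 to G5
Bb5 to D5
Ab4 to C4
E#3 to G##2
Eb4 to G3

Ab4 G5 D5 C4 G##2 G3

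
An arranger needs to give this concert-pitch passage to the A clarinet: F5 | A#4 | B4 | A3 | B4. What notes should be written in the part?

Ab5 C#5 D5 C4 D5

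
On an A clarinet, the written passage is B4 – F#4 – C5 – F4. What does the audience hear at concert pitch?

G#4 D#4 A4 D4

The A clarinet sounds a minor third below written, so transpose each written note down a minor third.
B4 gives G#4
F#4 gives D#4
C5 gives A4
F4 gives D4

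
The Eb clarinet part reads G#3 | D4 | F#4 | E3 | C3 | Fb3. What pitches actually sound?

The Eb clarinet sounds a minor third above written, so transpose each written note up a minor third.
G#3 -> B3
D4 -> F4
F#4 -> A4
E3 -> G3
C3 -> Eb3
Fb3 -> Abb3

B3 F4 A4 G3 Eb3 Abb3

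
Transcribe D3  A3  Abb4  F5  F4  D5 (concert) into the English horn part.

Written C4 sounds as F3 on the English horn, so concert pitches are written a perfect fifth up.
D3 -> A3
A3 -> E4
Abb4 -> Ebb5
F5 -> C6
F4 -> C5
D5 -> A5

A3 E4 Ebb5 C6 C5 A5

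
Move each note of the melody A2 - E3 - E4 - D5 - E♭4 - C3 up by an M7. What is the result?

A2: a seventh up reaches G, and 11 semitones makes it G#3.
E3: a seventh up reaches D, and 11 semitones makes it D#4.
E4: a seventh up reaches D, and 11 semitones makes it D#5.
A major seventh up from D5 gives C#6.
A major seventh up from Eb4 gives D5.
C3: a seventh up reaches B, and 11 semitones makes it B3.

G#3 D#4 D#5 C#6 D5 B3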